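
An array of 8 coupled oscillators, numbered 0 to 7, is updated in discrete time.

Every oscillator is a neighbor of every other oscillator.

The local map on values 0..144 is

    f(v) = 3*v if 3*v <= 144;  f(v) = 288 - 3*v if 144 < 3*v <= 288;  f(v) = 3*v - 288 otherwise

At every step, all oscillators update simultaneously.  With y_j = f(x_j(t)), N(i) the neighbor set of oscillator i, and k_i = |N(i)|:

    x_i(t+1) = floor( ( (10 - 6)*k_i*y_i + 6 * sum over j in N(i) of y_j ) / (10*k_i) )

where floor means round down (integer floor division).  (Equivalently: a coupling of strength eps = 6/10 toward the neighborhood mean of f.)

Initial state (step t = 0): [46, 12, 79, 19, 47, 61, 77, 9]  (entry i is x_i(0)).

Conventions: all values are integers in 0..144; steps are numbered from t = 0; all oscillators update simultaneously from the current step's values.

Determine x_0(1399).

Answer: x_0(1399) = 90
Key observation: The state at step 19, [90, 90, 92, 92, 89, 90, 92, 88], reappears at step 24: the system is in a cycle of period 5 from step 19 on.  Therefore the state at step 1399 equals the state at step 19 + ((1399 - 19) mod 5) = 19, which is [90, 90, 92, 92, 89, 90, 92, 88].

Derivation:
t=0: [46, 12, 79, 19, 47, 61, 77, 9]
t=1: [95, 63, 68, 70, 96, 85, 70, 60]
t=2: [42, 72, 67, 65, 41, 51, 65, 75]
t=3: [107, 90, 95, 97, 106, 110, 97, 87]
t=4: [24, 19, 14, 14, 23, 26, 14, 22]
t=5: [62, 58, 53, 53, 61, 64, 53, 60]
t=6: [110, 114, 118, 118, 111, 108, 118, 112]
t=7: [49, 53, 57, 57, 50, 47, 57, 51]
t=8: [133, 129, 125, 125, 132, 133, 125, 131]
t=9: [103, 99, 95, 95, 102, 103, 95, 101]
t=10: [14, 10, 8, 8, 13, 14, 8, 12]
t=11: [35, 31, 29, 29, 34, 35, 29, 33]
t=12: [98, 94, 92, 92, 97, 98, 92, 96]
t=13: [6, 6, 8, 8, 5, 6, 8, 4]
t=14: [18, 18, 20, 20, 17, 18, 20, 16]
t=15: [54, 54, 56, 56, 53, 54, 56, 52]
t=16: [125, 125, 123, 123, 126, 125, 123, 127]
t=17: [86, 86, 84, 84, 87, 86, 84, 88]
t=18: [30, 30, 32, 32, 29, 30, 32, 28]
t=19: [90, 90, 92, 92, 89, 90, 92, 88]
t=20: [17, 17, 15, 15, 18, 17, 15, 19]
t=21: [50, 50, 48, 48, 51, 50, 48, 52]
t=22: [138, 138, 140, 140, 137, 138, 140, 136]
t=23: [126, 126, 128, 128, 125, 126, 128, 124]
t=24: [90, 90, 92, 92, 89, 90, 92, 88]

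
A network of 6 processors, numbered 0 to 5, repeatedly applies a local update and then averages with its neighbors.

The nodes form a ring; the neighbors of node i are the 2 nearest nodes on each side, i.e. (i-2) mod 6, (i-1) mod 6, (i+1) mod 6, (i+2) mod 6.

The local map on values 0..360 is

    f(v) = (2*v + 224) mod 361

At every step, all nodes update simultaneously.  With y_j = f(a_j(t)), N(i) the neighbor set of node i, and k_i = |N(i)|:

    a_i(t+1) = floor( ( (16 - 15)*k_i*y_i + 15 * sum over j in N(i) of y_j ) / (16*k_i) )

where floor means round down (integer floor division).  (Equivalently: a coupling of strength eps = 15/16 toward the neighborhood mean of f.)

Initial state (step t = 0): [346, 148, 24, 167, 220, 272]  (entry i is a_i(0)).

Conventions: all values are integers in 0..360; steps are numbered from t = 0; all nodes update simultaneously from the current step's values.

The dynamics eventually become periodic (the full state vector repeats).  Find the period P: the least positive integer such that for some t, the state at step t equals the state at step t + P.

Answer: 18
Key observation: The state at step 27, [232, 232, 232, 232, 232, 232], reappears at step 45 — and no state repeats earlier — so the cycle the system enters has period 18.

Derivation:
t=0: [346, 148, 24, 167, 220, 272]
t=1: [194, 176, 216, 195, 185, 202]
t=2: [252, 263, 241, 252, 264, 239]
t=3: [174, 165, 37, 174, 165, 37]
t=4: [243, 250, 208, 243, 250, 208]
t=5: [153, 294, 181, 153, 294, 181]
t=6: [158, 190, 135, 158, 190, 135]
t=7: [187, 161, 206, 187, 161, 206]
t=8: [230, 251, 215, 230, 251, 215]
t=9: [159, 289, 171, 159, 289, 171]
t=10: [144, 185, 135, 144, 185, 135]
t=11: [181, 147, 188, 181, 147, 188]
t=12: [199, 227, 194, 199, 227, 194]
t=13: [282, 259, 286, 282, 259, 286]
t=14: [48, 66, 44, 48, 66, 44]
t=15: [333, 318, 336, 333, 318, 336]
t=16: [156, 168, 154, 156, 168, 154]
t=17: [184, 174, 186, 184, 174, 186]
t=18: [223, 231, 221, 223, 231, 221]
t=19: [314, 308, 316, 314, 308, 316]
t=20: [126, 131, 124, 126, 131, 124]
t=21: [117, 113, 119, 117, 113, 119]
t=22: [95, 98, 93, 95, 98, 93]
t=23: [53, 51, 55, 53, 51, 55]
t=24: [330, 331, 328, 330, 331, 328]
t=25: [161, 160, 162, 161, 160, 162]
t=26: [185, 185, 184, 185, 185, 184]
t=27: [232, 232, 232, 232, 232, 232]
t=28: [327, 327, 327, 327, 327, 327]
t=29: [156, 156, 156, 156, 156, 156]
t=30: [175, 175, 175, 175, 175, 175]
t=31: [213, 213, 213, 213, 213, 213]
t=32: [289, 289, 289, 289, 289, 289]
t=33: [80, 80, 80, 80, 80, 80]
t=34: [23, 23, 23, 23, 23, 23]
t=35: [270, 270, 270, 270, 270, 270]
t=36: [42, 42, 42, 42, 42, 42]
t=37: [308, 308, 308, 308, 308, 308]
t=38: [118, 118, 118, 118, 118, 118]
t=39: [99, 99, 99, 99, 99, 99]
t=40: [61, 61, 61, 61, 61, 61]
t=41: [346, 346, 346, 346, 346, 346]
t=42: [194, 194, 194, 194, 194, 194]
t=43: [251, 251, 251, 251, 251, 251]
t=44: [4, 4, 4, 4, 4, 4]
t=45: [232, 232, 232, 232, 232, 232]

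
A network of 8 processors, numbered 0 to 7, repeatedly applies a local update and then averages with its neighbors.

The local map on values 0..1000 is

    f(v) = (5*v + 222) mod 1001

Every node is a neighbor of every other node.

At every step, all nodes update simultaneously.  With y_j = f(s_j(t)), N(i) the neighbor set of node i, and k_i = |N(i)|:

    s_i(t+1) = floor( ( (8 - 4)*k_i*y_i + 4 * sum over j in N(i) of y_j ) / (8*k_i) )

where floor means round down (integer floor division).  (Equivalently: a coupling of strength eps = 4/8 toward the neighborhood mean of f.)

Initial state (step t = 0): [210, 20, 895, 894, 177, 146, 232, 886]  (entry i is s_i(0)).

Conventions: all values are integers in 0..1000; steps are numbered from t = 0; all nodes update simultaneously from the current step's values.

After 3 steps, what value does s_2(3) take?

Answer: s_2(3) = 556

Derivation:
t=0: [210, 20, 895, 894, 177, 146, 232, 886]
t=1: [406, 428, 587, 584, 335, 698, 453, 567]
t=2: [324, 371, 283, 277, 601, 521, 425, 240]
t=3: [644, 315, 556, 543, 379, 637, 431, 464]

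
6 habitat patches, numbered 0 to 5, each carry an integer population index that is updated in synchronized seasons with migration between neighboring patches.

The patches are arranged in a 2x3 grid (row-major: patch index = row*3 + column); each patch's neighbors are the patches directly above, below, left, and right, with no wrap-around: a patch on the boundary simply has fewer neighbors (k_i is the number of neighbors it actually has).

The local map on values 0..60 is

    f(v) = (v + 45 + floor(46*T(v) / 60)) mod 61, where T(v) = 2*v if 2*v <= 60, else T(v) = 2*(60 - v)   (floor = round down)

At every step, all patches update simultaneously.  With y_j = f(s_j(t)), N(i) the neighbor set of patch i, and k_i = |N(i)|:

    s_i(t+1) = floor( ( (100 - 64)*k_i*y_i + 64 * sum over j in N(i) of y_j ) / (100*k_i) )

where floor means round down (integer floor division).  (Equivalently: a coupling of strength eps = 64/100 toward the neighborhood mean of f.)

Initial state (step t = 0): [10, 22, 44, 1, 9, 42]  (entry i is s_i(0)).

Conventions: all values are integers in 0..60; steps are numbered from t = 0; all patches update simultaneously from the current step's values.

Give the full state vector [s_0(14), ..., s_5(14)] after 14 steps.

Simulating step by step:
t=0: [10, 22, 44, 1, 9, 42]
t=1: [30, 28, 48, 21, 31, 37]
t=2: [50, 55, 53, 51, 52, 55]
t=3: [47, 47, 46, 48, 47, 46]
t=4: [50, 50, 50, 50, 50, 50]
t=5: [49, 49, 49, 49, 49, 49]
t=6: [49, 49, 49, 49, 49, 49]
t=7: [49, 49, 49, 49, 49, 49]
t=8: [49, 49, 49, 49, 49, 49]
t=9: [49, 49, 49, 49, 49, 49]
t=10: [49, 49, 49, 49, 49, 49]
t=11: [49, 49, 49, 49, 49, 49]
t=12: [49, 49, 49, 49, 49, 49]
t=13: [49, 49, 49, 49, 49, 49]
t=14: [49, 49, 49, 49, 49, 49]

Answer: [49, 49, 49, 49, 49, 49]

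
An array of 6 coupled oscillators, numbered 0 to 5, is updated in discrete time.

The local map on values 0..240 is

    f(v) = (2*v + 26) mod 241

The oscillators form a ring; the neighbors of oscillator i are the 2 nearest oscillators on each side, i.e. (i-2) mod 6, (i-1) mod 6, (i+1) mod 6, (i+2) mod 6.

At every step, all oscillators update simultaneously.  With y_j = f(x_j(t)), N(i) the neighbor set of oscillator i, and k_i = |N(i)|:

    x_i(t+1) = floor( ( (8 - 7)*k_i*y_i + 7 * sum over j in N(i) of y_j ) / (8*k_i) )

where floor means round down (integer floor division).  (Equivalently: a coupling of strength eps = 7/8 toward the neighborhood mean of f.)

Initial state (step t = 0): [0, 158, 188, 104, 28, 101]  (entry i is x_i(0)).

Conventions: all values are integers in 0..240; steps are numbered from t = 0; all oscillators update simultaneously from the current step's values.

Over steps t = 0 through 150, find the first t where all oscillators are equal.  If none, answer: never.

Answer: 29
Key observation: Synchronization is absorbing here: once all oscillators are equal they stay equal, and step 29 is the first all-equal step.

Derivation:
t=0: [0, 158, 188, 104, 28, 101]  (not all equal)
t=1: [128, 154, 117, 154, 152, 125]  (not all equal)
t=2: [56, 52, 71, 63, 52, 73]  (not all equal)
t=3: [148, 154, 141, 150, 154, 141]  (not all equal)
t=4: [80, 77, 85, 80, 77, 85]  (not all equal)
t=5: [187, 189, 184, 187, 189, 184]  (not all equal)
t=6: [158, 156, 160, 158, 156, 160]  (not all equal)
t=7: [101, 102, 99, 101, 102, 99]  (not all equal)
t=8: [227, 226, 228, 227, 226, 228]  (not all equal)
t=9: [133, 134, 208, 133, 134, 208]  (not all equal)
t=10: [117, 116, 70, 117, 116, 70]  (not all equal)
t=11: [82, 83, 36, 82, 83, 36]  (not all equal)
t=12: [150, 150, 179, 150, 150, 179]  (not all equal)
t=13: [110, 110, 92, 110, 110, 92]  (not all equal)
t=14: [94, 94, 30, 94, 94, 30]  (not all equal)
t=15: [158, 158, 198, 158, 158, 198]  (not all equal)
t=16: [136, 136, 111, 136, 136, 111]  (not all equal)
t=17: [35, 35, 50, 35, 35, 50]  (not all equal)
t=18: [109, 109, 99, 109, 109, 99]  (not all equal)
t=19: [99, 99, 30, 99, 99, 30]  (not all equal)
t=20: [163, 163, 206, 163, 163, 206]  (not all equal)
t=21: [148, 148, 121, 148, 148, 121]  (not all equal)
t=22: [57, 57, 74, 57, 57, 74]  (not all equal)
t=23: [154, 154, 144, 154, 154, 144]  (not all equal)
t=24: [84, 84, 90, 84, 84, 90]  (not all equal)
t=25: [199, 199, 195, 199, 199, 195]  (not all equal)
t=26: [179, 179, 182, 179, 179, 182]  (not all equal)
t=27: [145, 145, 143, 145, 145, 143]  (not all equal)
t=28: [73, 73, 74, 73, 73, 74]  (not all equal)
t=29: [172, 172, 172, 172, 172, 172]  (all equal)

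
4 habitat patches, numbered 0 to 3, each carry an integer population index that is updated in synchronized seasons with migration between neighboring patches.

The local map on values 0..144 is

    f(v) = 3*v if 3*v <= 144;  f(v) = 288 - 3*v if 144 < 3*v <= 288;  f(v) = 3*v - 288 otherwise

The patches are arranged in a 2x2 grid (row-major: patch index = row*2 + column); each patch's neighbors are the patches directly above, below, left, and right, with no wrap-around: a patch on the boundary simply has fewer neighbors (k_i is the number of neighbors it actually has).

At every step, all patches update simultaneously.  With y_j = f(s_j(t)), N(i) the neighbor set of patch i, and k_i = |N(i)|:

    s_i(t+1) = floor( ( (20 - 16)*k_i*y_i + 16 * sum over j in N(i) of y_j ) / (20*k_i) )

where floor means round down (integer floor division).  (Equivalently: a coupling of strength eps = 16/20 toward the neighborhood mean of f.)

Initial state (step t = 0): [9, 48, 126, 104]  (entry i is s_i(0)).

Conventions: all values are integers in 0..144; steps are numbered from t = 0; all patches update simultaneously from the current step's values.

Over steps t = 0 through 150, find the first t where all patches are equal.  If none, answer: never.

Simulating step by step:
t=0: [9, 48, 126, 104]  (not all equal)
t=1: [99, 49, 38, 98]  (not all equal)
t=2: [103, 34, 28, 103]  (not all equal)
t=3: [78, 37, 33, 78]  (not all equal)
t=4: [94, 65, 63, 94]  (not all equal)
t=5: [78, 23, 24, 78]  (not all equal)
t=6: [67, 57, 57, 67]  (not all equal)
t=7: [111, 93, 93, 111]  (not all equal)
t=8: [16, 37, 37, 16]  (not all equal)
t=9: [98, 60, 60, 98]  (not all equal)
t=10: [87, 26, 26, 87]  (not all equal)
t=11: [67, 37, 37, 67]  (not all equal)
t=12: [106, 91, 91, 106]  (not all equal)
t=13: [18, 27, 27, 18]  (not all equal)
t=14: [75, 59, 59, 75]  (not all equal)
t=15: [101, 72, 72, 101]  (not all equal)
t=16: [60, 26, 26, 60]  (not all equal)
t=17: [84, 102, 102, 84]  (not all equal)
t=18: [21, 32, 32, 21]  (not all equal)
t=19: [89, 69, 69, 89]  (not all equal)
t=20: [69, 33, 33, 69]  (not all equal)
t=21: [95, 84, 84, 95]  (not all equal)
t=22: [29, 9, 9, 29]  (not all equal)
t=23: [39, 75, 75, 39]  (not all equal)
t=24: [73, 106, 106, 73]  (not all equal)
t=25: [37, 61, 61, 37]  (not all equal)
t=26: [106, 109, 109, 106]  (not all equal)
t=27: [37, 31, 31, 37]  (not all equal)
t=28: [96, 107, 107, 96]  (not all equal)
t=29: [26, 6, 6, 26]  (not all equal)
t=30: [30, 66, 66, 30]  (not all equal)
t=31: [90, 90, 90, 90]  (all equal)

Answer: 31
Key observation: Synchronization is absorbing here: once all patches are equal they stay equal, and step 31 is the first all-equal step.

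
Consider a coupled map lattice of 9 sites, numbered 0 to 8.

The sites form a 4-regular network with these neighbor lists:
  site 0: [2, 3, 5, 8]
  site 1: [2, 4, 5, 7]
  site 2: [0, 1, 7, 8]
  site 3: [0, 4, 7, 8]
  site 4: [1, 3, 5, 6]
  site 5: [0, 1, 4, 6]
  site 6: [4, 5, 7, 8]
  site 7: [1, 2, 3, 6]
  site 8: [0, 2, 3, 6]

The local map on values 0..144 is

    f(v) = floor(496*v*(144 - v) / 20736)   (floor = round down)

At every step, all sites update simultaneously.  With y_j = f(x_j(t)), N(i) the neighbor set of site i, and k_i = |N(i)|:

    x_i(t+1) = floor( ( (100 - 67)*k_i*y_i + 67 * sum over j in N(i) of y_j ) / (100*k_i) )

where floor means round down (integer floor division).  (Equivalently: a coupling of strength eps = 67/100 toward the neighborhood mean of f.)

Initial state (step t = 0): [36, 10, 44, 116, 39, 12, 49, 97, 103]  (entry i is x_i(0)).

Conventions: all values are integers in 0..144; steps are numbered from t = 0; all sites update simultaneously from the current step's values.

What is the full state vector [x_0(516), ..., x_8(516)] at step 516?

Answer: [123, 123, 123, 123, 123, 123, 123, 123, 123]
Key observation: The state at step 6, [121, 121, 121, 121, 121, 121, 121, 121, 121], reappears at step 10: the system is in a cycle of period 4 from step 6 on.  Therefore the state at step 516 equals the state at step 6 + ((516 - 6) mod 4) = 8, which is [123, 123, 123, 123, 123, 123, 123, 123, 123].

Derivation:
t=0: [36, 10, 44, 116, 39, 12, 49, 97, 103]
t=1: [84, 68, 90, 92, 75, 67, 94, 90, 97]
t=2: [116, 120, 116, 116, 119, 120, 115, 116, 113]
t=3: [76, 71, 76, 77, 72, 71, 76, 75, 79]
t=4: [122, 123, 122, 123, 123, 123, 123, 123, 122]
t=5: [62, 61, 62, 62, 61, 61, 61, 61, 62]
t=6: [121, 121, 121, 121, 121, 121, 121, 121, 121]
t=7: [66, 66, 66, 66, 66, 66, 66, 66, 66]
t=8: [123, 123, 123, 123, 123, 123, 123, 123, 123]
t=9: [61, 61, 61, 61, 61, 61, 61, 61, 61]
t=10: [121, 121, 121, 121, 121, 121, 121, 121, 121]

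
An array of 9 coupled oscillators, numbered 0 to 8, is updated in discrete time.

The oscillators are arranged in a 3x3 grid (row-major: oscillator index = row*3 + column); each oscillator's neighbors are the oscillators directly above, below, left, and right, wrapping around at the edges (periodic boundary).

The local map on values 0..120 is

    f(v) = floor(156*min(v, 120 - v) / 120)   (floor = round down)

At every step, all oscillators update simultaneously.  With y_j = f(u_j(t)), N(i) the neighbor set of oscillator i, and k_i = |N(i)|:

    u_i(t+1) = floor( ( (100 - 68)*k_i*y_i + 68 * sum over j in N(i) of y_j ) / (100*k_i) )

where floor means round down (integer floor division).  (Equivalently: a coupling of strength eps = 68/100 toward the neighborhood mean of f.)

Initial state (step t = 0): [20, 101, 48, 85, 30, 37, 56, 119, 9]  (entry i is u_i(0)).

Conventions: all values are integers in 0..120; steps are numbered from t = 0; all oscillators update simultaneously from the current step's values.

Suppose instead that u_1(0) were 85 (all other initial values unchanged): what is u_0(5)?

Answer: u_0(5) = 61
Key observation: This trace re-runs the system from the modified initial state.

Derivation:
t=0: [20, 85, 48, 85, 30, 37, 56, 119, 9]
t=1: [46, 36, 41, 45, 36, 42, 37, 28, 34]
t=2: [53, 47, 51, 53, 47, 51, 48, 42, 46]
t=3: [65, 61, 64, 65, 61, 64, 62, 58, 61]
t=4: [72, 74, 73, 72, 74, 73, 73, 75, 74]
t=5: [61, 59, 60, 61, 59, 60, 60, 59, 59]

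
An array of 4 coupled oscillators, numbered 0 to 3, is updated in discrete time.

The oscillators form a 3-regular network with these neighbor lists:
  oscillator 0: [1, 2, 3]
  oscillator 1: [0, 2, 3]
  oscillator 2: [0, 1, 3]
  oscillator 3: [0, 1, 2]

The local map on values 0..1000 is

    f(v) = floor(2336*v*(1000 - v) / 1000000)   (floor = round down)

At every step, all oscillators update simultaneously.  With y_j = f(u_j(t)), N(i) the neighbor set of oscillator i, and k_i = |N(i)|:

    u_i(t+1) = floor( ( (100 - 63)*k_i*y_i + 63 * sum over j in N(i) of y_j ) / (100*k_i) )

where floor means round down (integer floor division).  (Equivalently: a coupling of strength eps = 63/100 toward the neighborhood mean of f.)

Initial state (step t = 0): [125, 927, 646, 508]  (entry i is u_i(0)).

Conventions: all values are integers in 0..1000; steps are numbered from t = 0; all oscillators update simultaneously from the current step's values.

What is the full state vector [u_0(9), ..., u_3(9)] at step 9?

Simulating step by step:
t=0: [125, 927, 646, 508]
t=1: [362, 346, 406, 414]
t=2: [547, 545, 551, 551]
t=3: [577, 577, 577, 577]
t=4: [570, 570, 570, 570]
t=5: [572, 572, 572, 572]
t=6: [571, 571, 571, 571]
t=7: [572, 572, 572, 572]
t=8: [571, 571, 571, 571]
t=9: [572, 572, 572, 572]

Answer: [572, 572, 572, 572]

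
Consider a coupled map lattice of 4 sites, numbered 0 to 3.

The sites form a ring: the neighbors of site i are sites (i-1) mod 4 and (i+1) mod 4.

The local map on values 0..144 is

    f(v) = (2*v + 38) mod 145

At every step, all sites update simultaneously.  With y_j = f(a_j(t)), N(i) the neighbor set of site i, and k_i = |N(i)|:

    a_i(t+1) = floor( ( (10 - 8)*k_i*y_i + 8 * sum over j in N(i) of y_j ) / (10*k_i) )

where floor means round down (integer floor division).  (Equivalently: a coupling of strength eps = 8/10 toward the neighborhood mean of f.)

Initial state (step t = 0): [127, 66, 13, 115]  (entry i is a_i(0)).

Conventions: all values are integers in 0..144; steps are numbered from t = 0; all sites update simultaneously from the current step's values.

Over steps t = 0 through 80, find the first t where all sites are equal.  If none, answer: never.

Simulating step by step:
t=0: [127, 66, 13, 115]  (not all equal)
t=1: [59, 31, 72, 51]  (not all equal)
t=2: [98, 39, 103, 47]  (not all equal)
t=3: [117, 98, 119, 101]  (not all equal)
t=4: [99, 121, 99, 122]  (not all equal)
t=5: [127, 99, 127, 100]  (not all equal)
t=6: [74, 19, 74, 20]  (not all equal)
t=7: [69, 48, 69, 48]  (not all equal)
t=8: [113, 51, 113, 51]  (not all equal)
t=9: [135, 123, 135, 123]  (not all equal)
t=10: [114, 42, 114, 42]  (not all equal)
t=11: [121, 121, 121, 121]  (all equal)

Answer: 11
Key observation: Synchronization is absorbing here: once all sites are equal they stay equal, and step 11 is the first all-equal step.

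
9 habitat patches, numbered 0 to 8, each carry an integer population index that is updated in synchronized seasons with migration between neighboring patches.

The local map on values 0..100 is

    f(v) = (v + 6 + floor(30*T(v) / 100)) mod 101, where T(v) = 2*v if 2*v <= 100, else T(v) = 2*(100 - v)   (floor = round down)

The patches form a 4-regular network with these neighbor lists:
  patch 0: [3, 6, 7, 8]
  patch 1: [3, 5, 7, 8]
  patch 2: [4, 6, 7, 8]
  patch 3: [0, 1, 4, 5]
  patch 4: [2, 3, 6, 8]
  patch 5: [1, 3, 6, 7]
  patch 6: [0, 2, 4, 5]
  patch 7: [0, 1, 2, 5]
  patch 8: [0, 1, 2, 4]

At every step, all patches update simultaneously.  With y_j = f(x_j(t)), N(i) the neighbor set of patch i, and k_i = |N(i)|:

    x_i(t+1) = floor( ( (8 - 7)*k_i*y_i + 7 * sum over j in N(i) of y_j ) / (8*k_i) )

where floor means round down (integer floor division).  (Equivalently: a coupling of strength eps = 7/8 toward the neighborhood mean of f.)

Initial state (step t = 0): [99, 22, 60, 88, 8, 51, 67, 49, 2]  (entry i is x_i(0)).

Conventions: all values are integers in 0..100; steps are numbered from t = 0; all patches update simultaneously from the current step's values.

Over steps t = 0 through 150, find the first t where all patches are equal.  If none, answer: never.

Answer: 4
Key observation: Synchronization is absorbing here: once all patches are equal they stay equal, and step 4 is the first all-equal step.

Derivation:
t=0: [99, 22, 60, 88, 8, 51, 67, 49, 2]  (not all equal)
t=1: [40, 44, 55, 32, 44, 58, 54, 58, 34]  (not all equal)
t=2: [72, 74, 79, 75, 73, 78, 81, 81, 75]  (not all equal)
t=3: [96, 96, 96, 95, 96, 96, 96, 96, 95]  (not all equal)
t=4: [3, 3, 3, 3, 3, 3, 3, 3, 3]  (all equal)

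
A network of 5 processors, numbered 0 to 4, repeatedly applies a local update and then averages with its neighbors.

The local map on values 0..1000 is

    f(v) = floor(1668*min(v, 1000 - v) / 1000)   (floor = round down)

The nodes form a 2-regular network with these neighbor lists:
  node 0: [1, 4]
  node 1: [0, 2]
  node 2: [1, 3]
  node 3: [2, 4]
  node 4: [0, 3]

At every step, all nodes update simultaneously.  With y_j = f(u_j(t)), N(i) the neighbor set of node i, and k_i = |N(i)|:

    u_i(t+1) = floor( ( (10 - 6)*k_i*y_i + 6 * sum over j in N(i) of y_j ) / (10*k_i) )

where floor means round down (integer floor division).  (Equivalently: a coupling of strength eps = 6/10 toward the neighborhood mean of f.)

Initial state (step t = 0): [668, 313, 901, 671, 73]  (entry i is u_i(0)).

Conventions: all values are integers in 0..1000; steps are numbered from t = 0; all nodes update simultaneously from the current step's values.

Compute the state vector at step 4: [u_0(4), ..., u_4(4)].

Answer: [693, 699, 644, 603, 634]

Derivation:
t=0: [668, 313, 901, 671, 73]
t=1: [414, 424, 387, 305, 378]
t=2: [677, 683, 622, 585, 611]
t=3: [568, 561, 618, 660, 628]
t=4: [693, 699, 644, 603, 634]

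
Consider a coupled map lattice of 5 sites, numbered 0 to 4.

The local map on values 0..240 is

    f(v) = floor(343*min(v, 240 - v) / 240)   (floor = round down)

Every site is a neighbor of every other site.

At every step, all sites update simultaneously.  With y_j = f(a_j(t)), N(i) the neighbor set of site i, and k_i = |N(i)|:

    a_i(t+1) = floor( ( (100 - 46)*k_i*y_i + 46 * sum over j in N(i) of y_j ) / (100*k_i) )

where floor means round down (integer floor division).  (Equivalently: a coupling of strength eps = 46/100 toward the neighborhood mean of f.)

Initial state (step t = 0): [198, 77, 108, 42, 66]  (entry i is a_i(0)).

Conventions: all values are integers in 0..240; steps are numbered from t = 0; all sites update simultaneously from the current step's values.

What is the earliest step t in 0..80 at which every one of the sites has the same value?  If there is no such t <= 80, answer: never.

Answer: 9
Key observation: Synchronization is absorbing here: once all sites are equal they stay equal, and step 9 is the first all-equal step.

Derivation:
t=0: [198, 77, 108, 42, 66]  (not all equal)
t=1: [80, 101, 120, 80, 94]  (not all equal)
t=2: [126, 139, 150, 126, 134]  (not all equal)
t=3: [154, 147, 140, 154, 150]  (not all equal)
t=4: [126, 130, 134, 126, 128]  (not all equal)
t=5: [159, 157, 155, 159, 159]  (not all equal)
t=6: [116, 117, 118, 116, 116]  (not all equal)
t=7: [165, 166, 166, 165, 165]  (not all equal)
t=8: [106, 105, 105, 106, 106]  (not all equal)
t=9: [150, 150, 150, 150, 150]  (all equal)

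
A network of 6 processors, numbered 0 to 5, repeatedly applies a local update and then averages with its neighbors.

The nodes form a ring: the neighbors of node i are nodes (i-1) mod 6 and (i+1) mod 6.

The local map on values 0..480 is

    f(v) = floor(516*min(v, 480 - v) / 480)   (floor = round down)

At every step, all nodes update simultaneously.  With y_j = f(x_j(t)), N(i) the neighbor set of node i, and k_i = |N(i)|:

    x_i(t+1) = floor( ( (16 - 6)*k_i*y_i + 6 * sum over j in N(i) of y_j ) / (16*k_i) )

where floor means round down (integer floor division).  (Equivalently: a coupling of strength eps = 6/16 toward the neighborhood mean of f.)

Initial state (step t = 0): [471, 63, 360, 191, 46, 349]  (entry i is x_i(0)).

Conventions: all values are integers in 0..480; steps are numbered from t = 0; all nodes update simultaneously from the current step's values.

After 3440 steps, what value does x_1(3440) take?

Answer: x_1(3440) = 246
Key observation: The state at step 25, [250, 250, 251, 251, 251, 250], reappears at step 27: the system is in a cycle of period 2 from step 25 on.  Therefore the state at step 3440 equals the state at step 25 + ((3440 - 25) mod 2) = 26, which is [247, 246, 246, 246, 246, 246].

Derivation:
t=0: [471, 63, 360, 191, 46, 349]
t=1: [44, 67, 131, 161, 95, 98]
t=2: [62, 80, 133, 153, 115, 93]
t=3: [75, 92, 135, 152, 126, 97]
t=4: [87, 103, 139, 154, 134, 105]
t=5: [99, 114, 144, 158, 141, 114]
t=6: [112, 125, 150, 162, 148, 124]
t=7: [125, 136, 158, 168, 156, 135]
t=8: [138, 148, 166, 175, 165, 147]
t=9: [151, 160, 176, 184, 175, 159]
t=10: [165, 173, 187, 193, 186, 171]
t=11: [179, 186, 199, 204, 197, 184]
t=12: [194, 200, 211, 216, 209, 198]
t=13: [210, 215, 225, 229, 223, 213]
t=14: [226, 231, 240, 243, 238, 229]
t=15: [243, 248, 255, 254, 253, 246]
t=16: [252, 248, 242, 242, 244, 250]
t=17: [246, 249, 253, 254, 252, 247]
t=18: [250, 247, 244, 242, 245, 249]
t=19: [247, 250, 252, 254, 251, 248]
t=20: [249, 247, 244, 243, 245, 248]
t=21: [248, 250, 252, 253, 251, 249]
t=22: [248, 247, 245, 244, 246, 247]
t=23: [249, 250, 251, 252, 251, 250]
t=24: [247, 247, 246, 245, 246, 247]
t=25: [250, 250, 251, 251, 251, 250]
t=26: [247, 246, 246, 246, 246, 246]
t=27: [250, 250, 251, 251, 251, 250]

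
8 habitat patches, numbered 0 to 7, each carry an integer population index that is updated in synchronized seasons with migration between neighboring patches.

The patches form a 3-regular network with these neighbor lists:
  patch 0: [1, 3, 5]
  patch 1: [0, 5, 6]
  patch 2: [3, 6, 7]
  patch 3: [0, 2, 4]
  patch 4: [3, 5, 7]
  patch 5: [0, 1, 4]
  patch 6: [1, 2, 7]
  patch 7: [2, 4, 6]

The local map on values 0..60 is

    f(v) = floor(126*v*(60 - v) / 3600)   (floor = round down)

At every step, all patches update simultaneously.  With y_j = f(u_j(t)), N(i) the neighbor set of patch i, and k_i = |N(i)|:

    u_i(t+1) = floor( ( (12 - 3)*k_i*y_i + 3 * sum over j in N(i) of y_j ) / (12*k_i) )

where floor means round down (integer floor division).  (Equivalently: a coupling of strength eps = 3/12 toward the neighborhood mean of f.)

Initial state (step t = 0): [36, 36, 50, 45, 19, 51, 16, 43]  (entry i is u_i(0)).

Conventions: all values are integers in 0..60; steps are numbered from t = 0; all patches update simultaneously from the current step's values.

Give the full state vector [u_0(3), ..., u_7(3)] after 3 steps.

Simulating step by step:
t=0: [36, 36, 50, 45, 19, 51, 16, 43]
t=1: [28, 28, 18, 23, 25, 19, 24, 24]
t=2: [30, 30, 26, 29, 29, 27, 29, 29]
t=3: [31, 31, 30, 30, 31, 31, 30, 30]

Answer: [31, 31, 30, 30, 31, 31, 30, 30]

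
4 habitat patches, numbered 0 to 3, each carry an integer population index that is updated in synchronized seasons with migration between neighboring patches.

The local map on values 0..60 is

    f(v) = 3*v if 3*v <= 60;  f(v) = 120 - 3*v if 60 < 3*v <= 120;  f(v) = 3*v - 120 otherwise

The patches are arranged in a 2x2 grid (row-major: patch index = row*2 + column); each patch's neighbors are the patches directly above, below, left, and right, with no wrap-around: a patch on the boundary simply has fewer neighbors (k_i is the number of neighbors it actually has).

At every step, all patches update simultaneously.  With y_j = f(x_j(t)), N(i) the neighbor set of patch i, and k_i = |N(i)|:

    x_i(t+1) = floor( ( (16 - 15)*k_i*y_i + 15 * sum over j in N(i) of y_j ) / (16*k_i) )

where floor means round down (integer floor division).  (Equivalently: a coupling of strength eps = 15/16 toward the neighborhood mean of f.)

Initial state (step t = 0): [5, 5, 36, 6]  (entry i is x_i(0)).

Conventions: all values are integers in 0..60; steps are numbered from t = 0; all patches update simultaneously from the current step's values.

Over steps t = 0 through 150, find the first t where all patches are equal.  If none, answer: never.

Simulating step by step:
t=0: [5, 5, 36, 6]  (not all equal)
t=1: [13, 16, 16, 13]  (not all equal)
t=2: [47, 39, 39, 47]  (not all equal)
t=3: [4, 19, 19, 4]  (not all equal)
t=4: [54, 14, 14, 54]  (not all equal)
t=5: [42, 42, 42, 42]  (all equal)

Answer: 5
Key observation: Synchronization is absorbing here: once all patches are equal they stay equal, and step 5 is the first all-equal step.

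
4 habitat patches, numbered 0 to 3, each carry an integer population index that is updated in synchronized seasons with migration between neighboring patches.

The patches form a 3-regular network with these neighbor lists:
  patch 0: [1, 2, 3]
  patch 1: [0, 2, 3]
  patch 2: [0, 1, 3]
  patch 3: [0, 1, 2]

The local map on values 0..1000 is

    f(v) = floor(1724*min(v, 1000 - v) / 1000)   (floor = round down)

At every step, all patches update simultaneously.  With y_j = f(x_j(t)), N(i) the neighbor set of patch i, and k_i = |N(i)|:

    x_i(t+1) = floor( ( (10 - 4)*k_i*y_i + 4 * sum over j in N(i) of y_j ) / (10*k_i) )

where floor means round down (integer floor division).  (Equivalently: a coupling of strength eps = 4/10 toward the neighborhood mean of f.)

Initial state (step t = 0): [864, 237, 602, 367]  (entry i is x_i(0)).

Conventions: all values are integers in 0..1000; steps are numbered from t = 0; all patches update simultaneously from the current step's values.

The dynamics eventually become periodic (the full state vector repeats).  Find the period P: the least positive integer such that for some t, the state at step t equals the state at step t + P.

Answer: 15
Key observation: The state at step 42, [774, 774, 774, 774], reappears at step 57 — and no state repeats earlier — so the cycle the system enters has period 15.

Derivation:
t=0: [864, 237, 602, 367]
t=1: [370, 451, 581, 556]
t=2: [684, 749, 723, 743]
t=3: [506, 454, 475, 459]
t=4: [829, 797, 814, 801]
t=5: [311, 337, 323, 334]
t=6: [549, 570, 559, 567]
t=7: [765, 749, 757, 751]
t=8: [413, 426, 419, 424]
t=9: [718, 728, 723, 727]
t=10: [480, 471, 476, 472]
t=11: [822, 815, 818, 815]
t=12: [310, 315, 313, 315]
t=13: [537, 541, 539, 541]
t=14: [795, 792, 793, 792]
t=15: [354, 357, 356, 357]
t=16: [611, 614, 613, 614]
t=17: [668, 665, 666, 665]
t=18: [573, 576, 575, 576]
t=19: [733, 731, 732, 731]
t=20: [461, 462, 462, 462]
t=21: [794, 795, 795, 795]
t=22: [354, 353, 353, 353]
t=23: [609, 608, 608, 608]
t=24: [674, 674, 674, 674]
t=25: [562, 562, 562, 562]
t=26: [755, 755, 755, 755]
t=27: [422, 422, 422, 422]
t=28: [727, 727, 727, 727]
t=29: [470, 470, 470, 470]
t=30: [810, 810, 810, 810]
t=31: [327, 327, 327, 327]
t=32: [563, 563, 563, 563]
t=33: [753, 753, 753, 753]
t=34: [425, 425, 425, 425]
t=35: [732, 732, 732, 732]
t=36: [462, 462, 462, 462]
t=37: [796, 796, 796, 796]
t=38: [351, 351, 351, 351]
t=39: [605, 605, 605, 605]
t=40: [680, 680, 680, 680]
t=41: [551, 551, 551, 551]
t=42: [774, 774, 774, 774]
t=43: [389, 389, 389, 389]
t=44: [670, 670, 670, 670]
t=45: [568, 568, 568, 568]
t=46: [744, 744, 744, 744]
t=47: [441, 441, 441, 441]
t=48: [760, 760, 760, 760]
t=49: [413, 413, 413, 413]
t=50: [712, 712, 712, 712]
t=51: [496, 496, 496, 496]
t=52: [855, 855, 855, 855]
t=53: [249, 249, 249, 249]
t=54: [429, 429, 429, 429]
t=55: [739, 739, 739, 739]
t=56: [449, 449, 449, 449]
t=57: [774, 774, 774, 774]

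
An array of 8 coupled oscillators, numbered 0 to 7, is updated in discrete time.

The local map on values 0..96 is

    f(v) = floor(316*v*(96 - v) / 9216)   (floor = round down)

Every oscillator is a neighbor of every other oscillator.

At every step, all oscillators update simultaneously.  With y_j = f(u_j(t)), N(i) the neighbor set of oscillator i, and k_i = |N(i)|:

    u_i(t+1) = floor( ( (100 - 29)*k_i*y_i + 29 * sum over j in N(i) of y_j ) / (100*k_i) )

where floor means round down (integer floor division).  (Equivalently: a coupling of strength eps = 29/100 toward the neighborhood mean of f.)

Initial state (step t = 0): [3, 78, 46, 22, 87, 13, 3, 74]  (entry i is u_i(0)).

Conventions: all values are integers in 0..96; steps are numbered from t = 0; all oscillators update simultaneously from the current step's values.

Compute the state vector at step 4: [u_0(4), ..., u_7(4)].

Answer: [62, 73, 69, 73, 69, 72, 62, 73]

Derivation:
t=0: [3, 78, 46, 22, 87, 13, 3, 74]
t=1: [19, 45, 65, 49, 30, 37, 19, 49]
t=2: [55, 74, 68, 74, 67, 72, 55, 74]
t=3: [72, 57, 64, 57, 65, 60, 72, 57]
t=4: [62, 73, 69, 73, 69, 72, 62, 73]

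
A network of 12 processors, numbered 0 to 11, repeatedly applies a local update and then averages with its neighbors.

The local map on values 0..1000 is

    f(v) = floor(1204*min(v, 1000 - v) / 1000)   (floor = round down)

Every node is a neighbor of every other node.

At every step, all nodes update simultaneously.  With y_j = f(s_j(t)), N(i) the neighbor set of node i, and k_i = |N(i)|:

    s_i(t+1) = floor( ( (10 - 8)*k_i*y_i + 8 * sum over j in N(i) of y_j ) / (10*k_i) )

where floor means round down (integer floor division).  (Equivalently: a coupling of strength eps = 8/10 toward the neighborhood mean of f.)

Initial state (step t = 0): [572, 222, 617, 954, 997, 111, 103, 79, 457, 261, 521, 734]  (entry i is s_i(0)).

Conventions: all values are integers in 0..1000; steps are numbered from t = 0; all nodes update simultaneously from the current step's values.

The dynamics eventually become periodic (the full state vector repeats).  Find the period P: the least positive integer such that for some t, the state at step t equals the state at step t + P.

Answer: 4
Key observation: The state at step 4, [492, 492, 492, 492, 492, 492, 492, 492, 492, 492, 492, 492], reappears at step 8 — and no state repeats earlier — so the cycle the system enters has period 4.

Derivation:
t=0: [572, 222, 617, 954, 997, 111, 103, 79, 457, 261, 521, 734]
t=1: [313, 282, 306, 255, 248, 265, 264, 260, 318, 288, 321, 288]
t=2: [345, 341, 344, 337, 335, 338, 338, 337, 346, 342, 347, 342]
t=3: [410, 409, 410, 409, 409, 409, 409, 409, 410, 410, 410, 410]
t=4: [492, 492, 492, 492, 492, 492, 492, 492, 492, 492, 492, 492]
t=5: [592, 592, 592, 592, 592, 592, 592, 592, 592, 592, 592, 592]
t=6: [491, 491, 491, 491, 491, 491, 491, 491, 491, 491, 491, 491]
t=7: [591, 591, 591, 591, 591, 591, 591, 591, 591, 591, 591, 591]
t=8: [492, 492, 492, 492, 492, 492, 492, 492, 492, 492, 492, 492]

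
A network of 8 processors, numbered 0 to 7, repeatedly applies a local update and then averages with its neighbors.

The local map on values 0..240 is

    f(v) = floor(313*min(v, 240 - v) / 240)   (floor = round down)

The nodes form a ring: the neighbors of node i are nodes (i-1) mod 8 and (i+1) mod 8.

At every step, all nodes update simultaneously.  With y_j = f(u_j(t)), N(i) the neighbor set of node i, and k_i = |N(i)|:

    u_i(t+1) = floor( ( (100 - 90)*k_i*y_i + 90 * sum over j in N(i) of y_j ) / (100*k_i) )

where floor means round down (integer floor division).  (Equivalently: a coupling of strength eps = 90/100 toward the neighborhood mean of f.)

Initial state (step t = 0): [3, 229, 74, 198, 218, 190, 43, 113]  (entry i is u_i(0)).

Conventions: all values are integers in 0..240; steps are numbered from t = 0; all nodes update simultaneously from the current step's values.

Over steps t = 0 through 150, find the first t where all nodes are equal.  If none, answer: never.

Answer: 27
Key observation: Synchronization is absorbing here: once all nodes are equal they stay equal, and step 27 is the first all-equal step.

Derivation:
t=0: [3, 229, 74, 198, 218, 190, 43, 113]  (not all equal)
t=1: [72, 45, 40, 61, 56, 44, 101, 41]  (not all equal)
t=2: [59, 71, 66, 64, 68, 97, 62, 106]  (not all equal)
t=3: [111, 82, 87, 86, 102, 88, 126, 84]  (not all equal)
t=4: [111, 126, 109, 121, 115, 137, 115, 142]  (not all equal)
t=5: [138, 143, 150, 146, 144, 147, 132, 144]  (not all equal)
t=6: [126, 125, 123, 121, 121, 131, 124, 135]  (not all equal)
t=7: [143, 149, 152, 153, 149, 151, 140, 148]  (not all equal)
t=8: [119, 119, 115, 115, 114, 123, 118, 127]  (not all equal)
t=9: [151, 152, 151, 148, 150, 150, 149, 153]  (not all equal)
t=10: [113, 115, 116, 116, 117, 117, 115, 116]  (not all equal)
t=11: [149, 149, 150, 151, 151, 150, 151, 148]  (not all equal)
t=12: [118, 117, 117, 116, 116, 116, 117, 117]  (not all equal)
t=13: [152, 152, 151, 151, 151, 151, 151, 152]  (not all equal)
t=14: [114, 114, 115, 116, 116, 116, 115, 114]  (not all equal)
t=15: [148, 148, 149, 150, 151, 150, 149, 148]  (not all equal)
t=16: [119, 118, 118, 117, 116, 117, 118, 118]  (not all equal)
t=17: [153, 153, 152, 152, 151, 152, 152, 153]  (not all equal)
t=18: [113, 113, 113, 114, 114, 114, 113, 113]  (not all equal)
t=19: [147, 147, 147, 147, 148, 147, 147, 147]  (not all equal)
t=20: [121, 121, 121, 120, 120, 120, 121, 121]  (not all equal)
t=21: [155, 155, 155, 155, 156, 155, 155, 155]  (not all equal)
t=22: [110, 110, 110, 109, 109, 109, 110, 110]  (not all equal)
t=23: [143, 143, 142, 142, 142, 142, 142, 143]  (not all equal)
t=24: [126, 126, 126, 127, 127, 127, 126, 126]  (not all equal)
t=25: [148, 148, 147, 147, 147, 147, 147, 148]  (not all equal)
t=26: [119, 119, 120, 121, 121, 121, 120, 119]  (not all equal)
t=27: [155, 155, 155, 155, 155, 155, 155, 155]  (all equal)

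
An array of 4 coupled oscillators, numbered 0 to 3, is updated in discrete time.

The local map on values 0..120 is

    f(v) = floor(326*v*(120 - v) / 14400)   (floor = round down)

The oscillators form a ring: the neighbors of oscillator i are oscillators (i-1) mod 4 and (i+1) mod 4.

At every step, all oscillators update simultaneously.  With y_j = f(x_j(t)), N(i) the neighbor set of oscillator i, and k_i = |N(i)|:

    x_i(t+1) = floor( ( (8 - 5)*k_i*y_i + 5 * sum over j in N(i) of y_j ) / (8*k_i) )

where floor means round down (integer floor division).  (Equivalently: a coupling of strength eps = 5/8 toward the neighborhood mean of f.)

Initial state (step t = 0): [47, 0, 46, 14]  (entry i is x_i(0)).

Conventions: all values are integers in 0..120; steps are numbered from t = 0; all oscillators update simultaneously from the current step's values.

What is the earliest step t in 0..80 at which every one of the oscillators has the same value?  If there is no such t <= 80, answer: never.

Simulating step by step:
t=0: [47, 0, 46, 14]  (not all equal)
t=1: [39, 48, 39, 60]  (not all equal)
t=2: [76, 73, 76, 74]  (not all equal)
t=3: [76, 75, 76, 75]  (not all equal)
t=4: [75, 75, 75, 75]  (all equal)

Answer: 4
Key observation: Synchronization is absorbing here: once all oscillators are equal they stay equal, and step 4 is the first all-equal step.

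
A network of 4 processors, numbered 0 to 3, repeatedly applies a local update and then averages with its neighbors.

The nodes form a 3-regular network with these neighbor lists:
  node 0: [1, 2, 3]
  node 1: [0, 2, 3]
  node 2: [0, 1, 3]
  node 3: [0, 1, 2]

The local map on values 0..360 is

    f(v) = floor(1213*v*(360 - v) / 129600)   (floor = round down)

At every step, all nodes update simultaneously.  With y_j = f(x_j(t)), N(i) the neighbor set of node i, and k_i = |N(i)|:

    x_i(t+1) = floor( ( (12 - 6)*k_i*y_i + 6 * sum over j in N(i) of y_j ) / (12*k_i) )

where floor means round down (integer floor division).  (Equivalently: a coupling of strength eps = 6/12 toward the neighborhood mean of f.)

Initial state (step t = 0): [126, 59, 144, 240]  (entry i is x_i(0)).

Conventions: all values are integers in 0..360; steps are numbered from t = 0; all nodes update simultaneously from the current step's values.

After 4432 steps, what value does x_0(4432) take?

Simulating step by step:
t=0: [126, 59, 144, 240]
t=1: [258, 222, 263, 256]
t=2: [251, 265, 249, 252]
t=3: [252, 245, 253, 251]
t=4: [255, 258, 255, 256]
t=5: [249, 247, 249, 248]
t=6: [258, 259, 258, 259]
t=7: [245, 244, 245, 244]
t=8: [263, 263, 263, 263]
t=9: [238, 238, 238, 238]
t=10: [271, 271, 271, 271]
t=11: [225, 225, 225, 225]
t=12: [284, 284, 284, 284]
t=13: [202, 202, 202, 202]
t=14: [298, 298, 298, 298]
t=15: [172, 172, 172, 172]
t=16: [302, 302, 302, 302]
t=17: [163, 163, 163, 163]
t=18: [300, 300, 300, 300]
t=19: [168, 168, 168, 168]
t=20: [301, 301, 301, 301]
t=21: [166, 166, 166, 166]
t=22: [301, 301, 301, 301]

Answer: x_0(4432) = 301
Key observation: The state at step 20, [301, 301, 301, 301], reappears at step 22: the system is in a cycle of period 2 from step 20 on.  Therefore the state at step 4432 equals the state at step 20 + ((4432 - 20) mod 2) = 20, which is [301, 301, 301, 301].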